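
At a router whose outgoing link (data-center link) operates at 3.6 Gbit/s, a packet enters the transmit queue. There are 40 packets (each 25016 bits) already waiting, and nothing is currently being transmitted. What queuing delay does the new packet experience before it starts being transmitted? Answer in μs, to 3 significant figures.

Each queued packet: L/R = 25016/3600000000 = 6.94889 μs.
40 queued → 277.956 μs.
Queuing delay = 278 μs.

278 μs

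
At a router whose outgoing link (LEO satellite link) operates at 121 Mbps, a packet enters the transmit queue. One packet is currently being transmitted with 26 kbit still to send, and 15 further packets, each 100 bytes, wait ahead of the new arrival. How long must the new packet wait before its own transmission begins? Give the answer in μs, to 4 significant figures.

314.0 μs

Each queued packet: L/R = 800/121000000 = 6.61157 μs.
15 queued → 99.1736 μs.
Plus remaining 26000 bits of current packet: 214.876 μs.
Queuing delay = 314.0 μs.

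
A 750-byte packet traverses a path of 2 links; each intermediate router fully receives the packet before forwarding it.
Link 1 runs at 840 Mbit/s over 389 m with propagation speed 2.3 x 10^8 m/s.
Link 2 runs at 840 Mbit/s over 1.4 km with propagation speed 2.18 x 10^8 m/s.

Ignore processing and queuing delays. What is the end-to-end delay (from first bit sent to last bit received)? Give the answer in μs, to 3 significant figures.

22.4 μs

L = 750 × 8 = 6000 bits.
Transmission delay per hop = L/R = 6000/840000000 = 7.14286 μs; 2 hops → 14.2857 μs.
Propagation delays (d/s per hop): 1.6913, 6.42202 μs; sum = 8.11332 μs.
End-to-end = 22.4 μs.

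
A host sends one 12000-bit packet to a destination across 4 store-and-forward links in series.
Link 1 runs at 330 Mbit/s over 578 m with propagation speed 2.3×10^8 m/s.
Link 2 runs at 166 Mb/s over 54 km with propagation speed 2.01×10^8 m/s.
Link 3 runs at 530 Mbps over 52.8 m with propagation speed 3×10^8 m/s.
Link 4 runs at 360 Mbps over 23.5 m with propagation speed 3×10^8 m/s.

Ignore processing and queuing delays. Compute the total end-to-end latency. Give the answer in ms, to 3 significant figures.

0.436 ms

Transmission delays (L/R per hop): 0.0363636, 0.0722892, 0.0226415, 0.0333333 ms; sum = 0.164628 ms.
Propagation delays (d/s per hop): 0.00251304, 0.268657, 0.000176, 7.83333e-05 ms; sum = 0.271424 ms.
End-to-end = 0.436 ms.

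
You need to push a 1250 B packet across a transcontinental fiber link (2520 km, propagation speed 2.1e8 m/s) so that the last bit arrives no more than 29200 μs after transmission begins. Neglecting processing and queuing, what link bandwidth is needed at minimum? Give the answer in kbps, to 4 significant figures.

581.4 kbps

L = 10000 bits.
Propagation delay = 2520000 / 210000000 = 12000 μs.
Transmission budget = 29200 − 12000 = 17200 μs.
R ≥ L / t_tx = 10000 bits / 0.0172 s = 581.4 kbps.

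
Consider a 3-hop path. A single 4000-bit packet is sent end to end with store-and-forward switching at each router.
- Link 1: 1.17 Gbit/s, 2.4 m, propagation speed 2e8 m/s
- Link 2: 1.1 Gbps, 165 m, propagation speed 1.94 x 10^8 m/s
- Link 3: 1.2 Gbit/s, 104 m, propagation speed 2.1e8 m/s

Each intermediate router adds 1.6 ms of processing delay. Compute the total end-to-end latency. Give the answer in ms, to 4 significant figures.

3.212 ms

Transmission delays (L/R per hop): 0.0034188, 0.00363636, 0.00333333 ms; sum = 0.0103885 ms.
Propagation delays (d/s per hop): 1.2e-05, 0.000850515, 0.000495238 ms; sum = 0.00135775 ms.
Processing at 2 router(s): 2 × 1.6 ms = 3.2 ms.
End-to-end = 3.212 ms.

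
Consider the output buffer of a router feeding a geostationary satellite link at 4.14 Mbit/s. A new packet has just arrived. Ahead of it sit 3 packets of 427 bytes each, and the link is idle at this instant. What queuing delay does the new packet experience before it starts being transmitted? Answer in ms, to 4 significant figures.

2.475 ms

Each queued packet: L/R = 3416/4.14e+06 = 0.825121 ms.
3 queued → 2.47536 ms.
Queuing delay = 2.475 ms.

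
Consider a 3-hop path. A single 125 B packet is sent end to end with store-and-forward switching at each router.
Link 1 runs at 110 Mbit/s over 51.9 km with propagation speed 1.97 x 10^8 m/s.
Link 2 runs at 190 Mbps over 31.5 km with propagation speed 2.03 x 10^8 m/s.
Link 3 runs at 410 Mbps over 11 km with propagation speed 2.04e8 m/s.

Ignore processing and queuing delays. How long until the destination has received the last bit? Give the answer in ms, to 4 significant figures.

0.4893 ms

L = 125 × 8 = 1000 bits.
Transmission delays (L/R per hop): 0.00909091, 0.00526316, 0.00243902 ms; sum = 0.0167931 ms.
Propagation delays (d/s per hop): 0.263452, 0.155172, 0.0539216 ms; sum = 0.472546 ms.
End-to-end = 0.4893 ms.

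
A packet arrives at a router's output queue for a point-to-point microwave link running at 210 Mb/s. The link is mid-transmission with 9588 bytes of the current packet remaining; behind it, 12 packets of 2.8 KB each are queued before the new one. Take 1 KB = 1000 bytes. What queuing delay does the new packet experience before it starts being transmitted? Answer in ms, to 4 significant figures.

1.645 ms

Each queued packet: L/R = 22400/210000000 = 0.106667 ms.
12 queued → 1.28 ms.
Plus remaining 76704 bits of current packet: 0.365257 ms.
Queuing delay = 1.645 ms.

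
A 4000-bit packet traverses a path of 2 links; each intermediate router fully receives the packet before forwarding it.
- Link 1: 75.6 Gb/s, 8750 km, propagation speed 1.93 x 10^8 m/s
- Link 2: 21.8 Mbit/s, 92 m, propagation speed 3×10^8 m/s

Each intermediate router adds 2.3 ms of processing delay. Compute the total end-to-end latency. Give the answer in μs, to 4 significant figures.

47820 μs

Transmission delays (L/R per hop): 0.0529101, 183.486 μs; sum = 183.539 μs.
Propagation delays (d/s per hop): 45336.8, 0.306667 μs; sum = 45337.1 μs.
Processing at 1 router(s): 1 × 2.3 ms = 2300 μs.
End-to-end = 47820 μs.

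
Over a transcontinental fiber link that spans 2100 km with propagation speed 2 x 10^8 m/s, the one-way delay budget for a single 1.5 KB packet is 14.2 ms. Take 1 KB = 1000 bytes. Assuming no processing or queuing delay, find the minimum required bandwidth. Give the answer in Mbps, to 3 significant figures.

L = 12000 bits.
Propagation delay = 2100000 / 200000000 = 10.5 ms.
Transmission budget = 14.2 − 10.5 = 3.7 ms.
R ≥ L / t_tx = 12000 bits / 0.0037 s = 3.24 Mbps.

3.24 Mbps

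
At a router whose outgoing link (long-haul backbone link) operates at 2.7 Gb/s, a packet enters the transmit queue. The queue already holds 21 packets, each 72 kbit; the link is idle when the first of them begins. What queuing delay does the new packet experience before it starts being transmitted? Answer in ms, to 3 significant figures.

0.560 ms

Each queued packet: L/R = 72000/2700000000 = 0.0266667 ms.
21 queued → 0.56 ms.
Queuing delay = 0.560 ms.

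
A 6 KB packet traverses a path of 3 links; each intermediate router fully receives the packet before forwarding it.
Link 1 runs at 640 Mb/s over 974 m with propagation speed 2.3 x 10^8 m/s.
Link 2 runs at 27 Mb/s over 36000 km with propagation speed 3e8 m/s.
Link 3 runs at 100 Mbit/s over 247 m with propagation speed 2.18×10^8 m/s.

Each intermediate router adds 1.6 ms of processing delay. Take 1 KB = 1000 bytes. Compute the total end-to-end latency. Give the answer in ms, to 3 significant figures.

L = 48000 bits.
Transmission delays (L/R per hop): 0.075, 1.77778, 0.48 ms; sum = 2.33278 ms.
Propagation delays (d/s per hop): 0.00423478, 120, 0.00113303 ms; sum = 120.005 ms.
Processing at 2 router(s): 2 × 1.6 ms = 3.2 ms.
End-to-end = 126 ms.

126 ms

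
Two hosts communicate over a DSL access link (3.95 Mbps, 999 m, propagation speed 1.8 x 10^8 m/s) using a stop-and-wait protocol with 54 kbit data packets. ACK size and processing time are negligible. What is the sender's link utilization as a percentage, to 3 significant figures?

99.9 %

t_tx = L/R = 54000/3950000 = 0.0136709 s.
t_prop = 999/180000000 = 5.55e-06 s; RTT = 1.11e-05 s.
Cycle = t_tx + RTT = 0.013682 s.
Utilization = t_tx / cycle = 0.0136709/0.013682 = 99.9 %.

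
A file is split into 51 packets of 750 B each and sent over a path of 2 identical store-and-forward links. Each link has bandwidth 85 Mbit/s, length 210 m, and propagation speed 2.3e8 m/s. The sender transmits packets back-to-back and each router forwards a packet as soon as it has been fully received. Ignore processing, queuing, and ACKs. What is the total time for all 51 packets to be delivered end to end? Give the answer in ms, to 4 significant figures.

3.672 ms

Per-hop transmission t_tx = L/R = 6000/85000000 = 0.0705882 ms.
Per-hop propagation t_prop = 210/2.3e+08 = 0.000913043 ms.
Pipeline fill: first packet needs 2·t_tx to clear all hops; remaining 50 packets each add one t_tx.
Total = (2+51-1)·t_tx + 2·t_prop = 52·0.0705882 + 2·0.000913043 = 3.672 ms.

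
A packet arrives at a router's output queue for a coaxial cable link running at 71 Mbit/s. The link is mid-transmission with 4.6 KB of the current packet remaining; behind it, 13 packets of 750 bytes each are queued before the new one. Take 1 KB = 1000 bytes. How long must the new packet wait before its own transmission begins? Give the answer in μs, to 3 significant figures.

Each queued packet: L/R = 6000/71000000 = 84.507 μs.
13 queued → 1098.59 μs.
Plus remaining 36800 bits of current packet: 518.31 μs.
Queuing delay = 1620 μs.

1620 μs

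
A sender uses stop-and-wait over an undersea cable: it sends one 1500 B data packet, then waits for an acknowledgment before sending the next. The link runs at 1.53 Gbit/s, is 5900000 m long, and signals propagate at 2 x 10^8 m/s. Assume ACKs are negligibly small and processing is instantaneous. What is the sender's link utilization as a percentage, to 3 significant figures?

t_tx = L/R = 12000/1530000000 = 7.84314e-06 s.
t_prop = 5900000/200000000 = 0.0295 s; RTT = 0.059 s.
Cycle = t_tx + RTT = 0.0590078 s.
Utilization = t_tx / cycle = 7.84314e-06/0.0590078 = 0.0133 %.

0.0133 %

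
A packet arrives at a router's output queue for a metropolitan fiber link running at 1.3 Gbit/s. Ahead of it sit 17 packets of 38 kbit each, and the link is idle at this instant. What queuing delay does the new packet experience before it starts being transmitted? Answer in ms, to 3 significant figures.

Each queued packet: L/R = 38000/1300000000 = 0.0292308 ms.
17 queued → 0.496923 ms.
Queuing delay = 0.497 ms.

0.497 ms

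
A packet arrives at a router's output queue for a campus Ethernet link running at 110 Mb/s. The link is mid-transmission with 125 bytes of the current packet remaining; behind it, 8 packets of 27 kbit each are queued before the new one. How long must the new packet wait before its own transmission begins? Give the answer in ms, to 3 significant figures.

Each queued packet: L/R = 27000/110000000 = 0.245455 ms.
8 queued → 1.96364 ms.
Plus remaining 1000 bits of current packet: 0.00909091 ms.
Queuing delay = 1.97 ms.

1.97 ms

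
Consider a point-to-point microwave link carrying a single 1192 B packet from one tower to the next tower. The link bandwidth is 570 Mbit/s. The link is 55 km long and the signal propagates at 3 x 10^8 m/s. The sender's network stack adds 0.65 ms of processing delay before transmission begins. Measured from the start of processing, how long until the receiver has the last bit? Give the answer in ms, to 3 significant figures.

0.850 ms

L = 1192 × 8 = 9536 bits.
Transmission delay = L/R = 9536 / 570000000 = 0.0167298 ms.
Propagation delay = d/s = 55000 m / 300000000 m/s = 0.183333 ms.
Plus processing delay 0.65 ms = 0.65 ms.
Total = 0.850 ms.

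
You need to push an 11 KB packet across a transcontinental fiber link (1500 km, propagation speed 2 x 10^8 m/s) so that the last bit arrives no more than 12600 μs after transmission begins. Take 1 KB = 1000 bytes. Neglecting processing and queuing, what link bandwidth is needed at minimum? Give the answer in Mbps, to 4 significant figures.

17.25 Mbps

L = 88000 bits.
Propagation delay = 1500000 / 200000000 = 7500 μs.
Transmission budget = 12600 − 7500 = 5100 μs.
R ≥ L / t_tx = 88000 bits / 0.0051 s = 17.25 Mbps.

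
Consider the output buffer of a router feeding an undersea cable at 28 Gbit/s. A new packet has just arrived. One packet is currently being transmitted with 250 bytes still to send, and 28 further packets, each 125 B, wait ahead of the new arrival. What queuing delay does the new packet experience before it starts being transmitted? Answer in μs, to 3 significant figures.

1.07 μs

Each queued packet: L/R = 1000/28000000000 = 0.0357143 μs.
28 queued → 1 μs.
Plus remaining 2000 bits of current packet: 0.0714286 μs.
Queuing delay = 1.07 μs.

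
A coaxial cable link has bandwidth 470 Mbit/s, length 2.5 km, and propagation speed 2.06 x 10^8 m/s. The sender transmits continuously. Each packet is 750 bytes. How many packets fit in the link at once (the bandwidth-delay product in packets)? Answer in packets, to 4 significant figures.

0.9506 packets

Propagation delay = 2500 / 206000000 = 1.21359e-05 s.
BDP = R × t_prop = 470000000 × 1.21359e-05 = 5703.88 bits.
In packets of 6000 bits: 0.9506 packets.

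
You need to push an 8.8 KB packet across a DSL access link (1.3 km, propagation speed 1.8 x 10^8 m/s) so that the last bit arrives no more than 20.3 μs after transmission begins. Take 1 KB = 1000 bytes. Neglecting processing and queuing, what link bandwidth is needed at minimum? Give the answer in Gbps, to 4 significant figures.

5.383 Gbps

L = 70400 bits.
Propagation delay = 1300 / 180000000 = 7.22222 μs.
Transmission budget = 20.3 − 7.22222 = 13.0778 μs.
R ≥ L / t_tx = 70400 bits / 1.30778e-05 s = 5.383 Gbps.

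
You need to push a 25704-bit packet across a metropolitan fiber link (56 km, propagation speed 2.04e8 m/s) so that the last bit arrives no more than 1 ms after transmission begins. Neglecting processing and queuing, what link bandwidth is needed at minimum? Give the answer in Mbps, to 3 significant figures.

35.4 Mbps

Propagation delay = 56000 / 204000000 = 0.27451 ms.
Transmission budget = 1 − 0.27451 = 0.72549 ms.
R ≥ L / t_tx = 25704 bits / 0.00072549 s = 35.4 Mbps.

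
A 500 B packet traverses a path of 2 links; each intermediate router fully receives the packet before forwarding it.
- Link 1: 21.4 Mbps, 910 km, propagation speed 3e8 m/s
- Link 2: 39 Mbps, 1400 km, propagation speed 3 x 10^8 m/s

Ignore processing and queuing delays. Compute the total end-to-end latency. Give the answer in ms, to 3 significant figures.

L = 500 × 8 = 4000 bits.
Transmission delays (L/R per hop): 0.186916, 0.102564 ms; sum = 0.28948 ms.
Propagation delays (d/s per hop): 3.03333, 4.66667 ms; sum = 7.7 ms.
End-to-end = 7.99 ms.

7.99 ms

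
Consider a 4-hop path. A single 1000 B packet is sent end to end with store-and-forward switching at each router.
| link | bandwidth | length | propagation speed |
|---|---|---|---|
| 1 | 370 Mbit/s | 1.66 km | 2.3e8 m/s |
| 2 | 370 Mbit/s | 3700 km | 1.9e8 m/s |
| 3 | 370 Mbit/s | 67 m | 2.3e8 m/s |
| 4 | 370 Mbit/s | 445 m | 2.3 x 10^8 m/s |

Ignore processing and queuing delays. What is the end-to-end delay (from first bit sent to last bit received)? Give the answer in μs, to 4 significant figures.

19570 μs

L = 1000 × 8 = 8000 bits.
Transmission delay per hop = L/R = 8000/370000000 = 21.6216 μs; 4 hops → 86.4865 μs.
Propagation delays (d/s per hop): 7.21739, 19473.7, 0.291304, 1.93478 μs; sum = 19483.1 μs.
End-to-end = 19570 μs.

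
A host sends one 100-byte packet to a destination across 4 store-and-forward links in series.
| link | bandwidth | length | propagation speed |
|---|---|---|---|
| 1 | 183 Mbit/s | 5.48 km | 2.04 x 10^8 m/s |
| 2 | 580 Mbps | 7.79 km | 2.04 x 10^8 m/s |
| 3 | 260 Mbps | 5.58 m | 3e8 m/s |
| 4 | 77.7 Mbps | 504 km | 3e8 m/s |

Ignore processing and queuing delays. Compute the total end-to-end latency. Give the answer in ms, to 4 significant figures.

L = 100 × 8 = 800 bits.
Transmission delays (L/R per hop): 0.00437158, 0.00137931, 0.00307692, 0.010296 ms; sum = 0.0191238 ms.
Propagation delays (d/s per hop): 0.0268627, 0.0381863, 1.86e-05, 1.68 ms; sum = 1.74507 ms.
End-to-end = 1.764 ms.

1.764 ms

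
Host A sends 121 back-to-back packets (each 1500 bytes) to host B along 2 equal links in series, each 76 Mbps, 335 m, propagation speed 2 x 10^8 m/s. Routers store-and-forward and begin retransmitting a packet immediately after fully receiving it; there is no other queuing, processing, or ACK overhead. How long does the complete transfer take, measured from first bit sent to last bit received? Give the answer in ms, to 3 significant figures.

Per-hop transmission t_tx = L/R = 12000/76000000 = 0.157895 ms.
Per-hop propagation t_prop = 335/200000000 = 0.001675 ms.
Pipeline fill: first packet needs 2·t_tx to clear all hops; remaining 120 packets each add one t_tx.
Total = (2+121-1)·t_tx + 2·t_prop = 122·0.157895 + 2·0.001675 = 19.3 ms.

19.3 ms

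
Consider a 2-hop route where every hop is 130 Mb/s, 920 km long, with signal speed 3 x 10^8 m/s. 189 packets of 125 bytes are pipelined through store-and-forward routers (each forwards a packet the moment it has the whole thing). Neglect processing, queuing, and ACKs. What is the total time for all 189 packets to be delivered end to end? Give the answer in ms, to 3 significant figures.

7.59 ms

Per-hop transmission t_tx = L/R = 1000/130000000 = 0.00769231 ms.
Per-hop propagation t_prop = 920000/300000000 = 3.06667 ms.
Pipeline fill: first packet needs 2·t_tx to clear all hops; remaining 188 packets each add one t_tx.
Total = (2+189-1)·t_tx + 2·t_prop = 190·0.00769231 + 2·3.06667 = 7.59 ms.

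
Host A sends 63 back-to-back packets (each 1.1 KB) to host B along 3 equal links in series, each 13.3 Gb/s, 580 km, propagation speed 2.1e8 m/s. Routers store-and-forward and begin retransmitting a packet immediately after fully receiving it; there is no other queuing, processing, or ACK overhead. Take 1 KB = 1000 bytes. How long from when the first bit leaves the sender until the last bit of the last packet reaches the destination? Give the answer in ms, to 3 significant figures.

8.33 ms

Per-hop transmission t_tx = L/R = 8800/13300000000 = 0.000661654 ms.
Per-hop propagation t_prop = 580000/210000000 = 2.7619 ms.
Pipeline fill: first packet needs 3·t_tx to clear all hops; remaining 62 packets each add one t_tx.
Total = (3+63-1)·t_tx + 3·t_prop = 65·0.000661654 + 3·2.7619 = 8.33 ms.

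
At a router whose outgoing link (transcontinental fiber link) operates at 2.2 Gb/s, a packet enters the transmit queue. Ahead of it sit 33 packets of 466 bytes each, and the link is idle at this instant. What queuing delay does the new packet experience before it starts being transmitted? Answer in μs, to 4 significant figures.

Each queued packet: L/R = 3728/2200000000 = 1.69455 μs.
33 queued → 55.92 μs.
Queuing delay = 55.92 μs.

55.92 μs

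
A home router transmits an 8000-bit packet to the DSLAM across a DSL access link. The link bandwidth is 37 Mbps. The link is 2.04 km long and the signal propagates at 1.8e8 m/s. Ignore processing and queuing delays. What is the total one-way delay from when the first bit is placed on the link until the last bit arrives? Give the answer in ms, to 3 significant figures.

Transmission delay = L/R = 8000 / 37000000 = 0.216216 ms.
Propagation delay = d/s = 2040 m / 180000000 m/s = 0.0113333 ms.
Total = 0.228 ms.

0.228 ms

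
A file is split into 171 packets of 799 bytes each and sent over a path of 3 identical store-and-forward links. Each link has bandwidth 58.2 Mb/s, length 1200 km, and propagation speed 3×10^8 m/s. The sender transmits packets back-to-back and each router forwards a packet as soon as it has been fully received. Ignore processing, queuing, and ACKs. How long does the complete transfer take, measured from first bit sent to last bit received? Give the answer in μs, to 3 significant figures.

31000 μs

Per-hop transmission t_tx = L/R = 6392/58200000 = 109.828 μs.
Per-hop propagation t_prop = 1200000/300000000 = 4000 μs.
Pipeline fill: first packet needs 3·t_tx to clear all hops; remaining 170 packets each add one t_tx.
Total = (3+171-1)·t_tx + 3·t_prop = 173·109.828 + 3·4000 = 31000 μs.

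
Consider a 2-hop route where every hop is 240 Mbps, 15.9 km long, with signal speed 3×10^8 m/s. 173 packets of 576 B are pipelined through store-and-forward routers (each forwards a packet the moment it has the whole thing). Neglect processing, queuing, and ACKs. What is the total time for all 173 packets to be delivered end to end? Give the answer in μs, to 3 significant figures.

3450 μs

Per-hop transmission t_tx = L/R = 4608/240000000 = 19.2 μs.
Per-hop propagation t_prop = 15900/300000000 = 53 μs.
Pipeline fill: first packet needs 2·t_tx to clear all hops; remaining 172 packets each add one t_tx.
Total = (2+173-1)·t_tx + 2·t_prop = 174·19.2 + 2·53 = 3450 μs.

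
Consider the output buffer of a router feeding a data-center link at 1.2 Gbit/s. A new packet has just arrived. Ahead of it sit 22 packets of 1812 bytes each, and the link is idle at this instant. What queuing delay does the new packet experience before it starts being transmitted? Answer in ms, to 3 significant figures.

0.266 ms

Each queued packet: L/R = 14496/1200000000 = 0.01208 ms.
22 queued → 0.26576 ms.
Queuing delay = 0.266 ms.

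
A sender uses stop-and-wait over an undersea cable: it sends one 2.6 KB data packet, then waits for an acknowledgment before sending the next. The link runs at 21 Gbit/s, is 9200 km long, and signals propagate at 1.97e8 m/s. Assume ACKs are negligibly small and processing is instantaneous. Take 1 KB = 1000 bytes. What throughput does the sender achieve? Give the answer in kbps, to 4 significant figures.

t_tx = L/R = 20800/21000000000 = 9.90476e-07 s.
t_prop = 9200000/197000000 = 0.0467005 s; RTT = 0.093401 s.
Cycle = t_tx + RTT = 0.093402 s.
Throughput = L / cycle = 20800 / 0.093402 = 222.7 kbps.

222.7 kbps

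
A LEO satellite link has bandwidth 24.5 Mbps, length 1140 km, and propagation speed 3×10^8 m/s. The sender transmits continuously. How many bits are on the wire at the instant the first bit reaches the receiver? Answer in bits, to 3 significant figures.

93100 bits

Propagation delay = 1140000 / 300000000 = 0.0038 s.
BDP = R × t_prop = 24500000 × 0.0038 = 93100 bits.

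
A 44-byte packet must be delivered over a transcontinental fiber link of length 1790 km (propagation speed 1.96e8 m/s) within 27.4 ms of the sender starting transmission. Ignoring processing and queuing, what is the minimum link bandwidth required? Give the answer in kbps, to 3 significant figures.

L = 352 bits.
Propagation delay = 1790000 / 196000000 = 9.13265 ms.
Transmission budget = 27.4 − 9.13265 = 18.2673 ms.
R ≥ L / t_tx = 352 bits / 0.0182673 s = 19.3 kbps.

19.3 kbps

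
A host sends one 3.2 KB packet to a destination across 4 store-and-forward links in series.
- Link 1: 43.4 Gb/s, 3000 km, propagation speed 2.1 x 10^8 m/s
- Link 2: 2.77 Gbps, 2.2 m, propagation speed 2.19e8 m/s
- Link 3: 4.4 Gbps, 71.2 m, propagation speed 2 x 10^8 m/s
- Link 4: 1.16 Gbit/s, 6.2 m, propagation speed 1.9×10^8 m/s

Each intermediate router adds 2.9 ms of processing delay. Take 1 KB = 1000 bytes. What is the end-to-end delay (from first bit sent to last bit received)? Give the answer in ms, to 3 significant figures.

L = 25600 bits.
Transmission delays (L/R per hop): 0.000589862, 0.00924188, 0.00581818, 0.022069 ms; sum = 0.0377189 ms.
Propagation delays (d/s per hop): 14.2857, 1.00457e-05, 0.000356, 3.26316e-05 ms; sum = 14.2861 ms.
Processing at 3 router(s): 3 × 2.9 ms = 8.7 ms.
End-to-end = 23.0 ms.

23.0 ms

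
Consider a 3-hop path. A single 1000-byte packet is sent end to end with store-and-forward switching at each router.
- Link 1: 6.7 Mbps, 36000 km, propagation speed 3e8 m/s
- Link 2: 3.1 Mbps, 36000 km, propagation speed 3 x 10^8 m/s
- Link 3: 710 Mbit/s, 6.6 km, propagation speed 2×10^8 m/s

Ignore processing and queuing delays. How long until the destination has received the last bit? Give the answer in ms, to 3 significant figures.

L = 1000 × 8 = 8000 bits.
Transmission delays (L/R per hop): 1.19403, 2.58065, 0.0112676 ms; sum = 3.78594 ms.
Propagation delays (d/s per hop): 120, 120, 0.033 ms; sum = 240.033 ms.
End-to-end = 244 ms.

244 ms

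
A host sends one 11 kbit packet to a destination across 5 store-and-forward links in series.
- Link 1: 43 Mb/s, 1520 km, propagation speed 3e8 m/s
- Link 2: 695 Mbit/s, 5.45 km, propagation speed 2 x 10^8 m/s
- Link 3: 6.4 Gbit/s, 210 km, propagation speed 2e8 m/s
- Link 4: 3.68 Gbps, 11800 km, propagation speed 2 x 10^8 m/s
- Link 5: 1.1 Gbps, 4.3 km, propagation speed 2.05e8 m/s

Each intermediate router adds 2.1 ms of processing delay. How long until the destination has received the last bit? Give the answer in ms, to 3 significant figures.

73.9 ms

L = 11000 bits.
Transmission delays (L/R per hop): 0.255814, 0.0158273, 0.00171875, 0.00298913, 0.01 ms; sum = 0.286349 ms.
Propagation delays (d/s per hop): 5.06667, 0.02725, 1.05, 59, 0.0209756 ms; sum = 65.1649 ms.
Processing at 4 router(s): 4 × 2.1 ms = 8.4 ms.
End-to-end = 73.9 ms.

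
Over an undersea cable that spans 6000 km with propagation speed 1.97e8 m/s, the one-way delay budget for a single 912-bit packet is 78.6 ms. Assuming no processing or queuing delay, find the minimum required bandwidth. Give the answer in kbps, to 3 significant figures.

Propagation delay = 6000000 / 197000000 = 30.4569 ms.
Transmission budget = 78.6 − 30.4569 = 48.1431 ms.
R ≥ L / t_tx = 912 bits / 0.0481431 s = 18.9 kbps.

18.9 kbps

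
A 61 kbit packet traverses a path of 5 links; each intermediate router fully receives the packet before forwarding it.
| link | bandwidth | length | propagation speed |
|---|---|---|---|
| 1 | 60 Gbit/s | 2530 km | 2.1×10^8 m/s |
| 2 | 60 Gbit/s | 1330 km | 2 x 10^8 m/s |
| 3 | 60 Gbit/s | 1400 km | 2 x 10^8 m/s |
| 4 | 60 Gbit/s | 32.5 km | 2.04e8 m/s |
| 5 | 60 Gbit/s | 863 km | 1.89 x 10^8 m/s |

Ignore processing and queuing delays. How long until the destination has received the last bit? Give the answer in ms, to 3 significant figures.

30.4 ms

L = 61000 bits.
Transmission delay per hop = L/R = 61000/60000000000 = 0.00101667 ms; 5 hops → 0.00508333 ms.
Propagation delays (d/s per hop): 12.0476, 6.65, 7, 0.159314, 4.56614 ms; sum = 30.4231 ms.
End-to-end = 30.4 ms.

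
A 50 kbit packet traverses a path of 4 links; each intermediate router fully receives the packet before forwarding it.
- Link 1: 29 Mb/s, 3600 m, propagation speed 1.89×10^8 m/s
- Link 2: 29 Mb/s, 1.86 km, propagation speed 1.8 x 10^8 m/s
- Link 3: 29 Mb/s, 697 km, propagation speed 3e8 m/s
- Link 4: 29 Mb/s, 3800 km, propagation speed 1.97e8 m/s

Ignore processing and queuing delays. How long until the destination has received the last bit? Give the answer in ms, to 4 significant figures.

28.54 ms

L = 50000 bits.
Transmission delay per hop = L/R = 50000/29000000 = 1.72414 ms; 4 hops → 6.89655 ms.
Propagation delays (d/s per hop): 0.0190476, 0.0103333, 2.32333, 19.2893 ms; sum = 21.6421 ms.
End-to-end = 28.54 ms.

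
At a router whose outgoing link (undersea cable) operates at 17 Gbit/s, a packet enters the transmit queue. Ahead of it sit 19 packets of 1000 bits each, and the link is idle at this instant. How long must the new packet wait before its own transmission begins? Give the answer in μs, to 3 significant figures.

Each queued packet: L/R = 1000/17000000000 = 0.0588235 μs.
19 queued → 1.11765 μs.
Queuing delay = 1.12 μs.

1.12 μs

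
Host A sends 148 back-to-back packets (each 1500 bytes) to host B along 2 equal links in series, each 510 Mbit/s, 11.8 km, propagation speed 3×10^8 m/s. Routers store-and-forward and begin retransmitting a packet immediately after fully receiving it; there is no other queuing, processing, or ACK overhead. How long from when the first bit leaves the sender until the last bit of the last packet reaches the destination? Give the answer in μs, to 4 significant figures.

3585 μs

Per-hop transmission t_tx = L/R = 12000/510000000 = 23.5294 μs.
Per-hop propagation t_prop = 11800/300000000 = 39.3333 μs.
Pipeline fill: first packet needs 2·t_tx to clear all hops; remaining 147 packets each add one t_tx.
Total = (2+148-1)·t_tx + 2·t_prop = 149·23.5294 + 2·39.3333 = 3585 μs.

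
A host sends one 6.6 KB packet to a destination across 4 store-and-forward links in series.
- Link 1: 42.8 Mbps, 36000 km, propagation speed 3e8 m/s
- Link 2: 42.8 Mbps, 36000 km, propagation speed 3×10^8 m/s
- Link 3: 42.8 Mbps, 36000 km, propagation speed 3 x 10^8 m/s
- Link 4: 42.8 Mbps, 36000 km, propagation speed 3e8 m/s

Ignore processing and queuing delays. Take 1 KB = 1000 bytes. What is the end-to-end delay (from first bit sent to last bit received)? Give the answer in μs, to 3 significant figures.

485000 μs

L = 52800 bits.
Transmission delay per hop = L/R = 52800/42800000 = 1233.64 μs; 4 hops → 4934.58 μs.
Propagation delays (d/s per hop): 120000, 120000, 120000, 120000 μs; sum = 480000 μs.
End-to-end = 485000 μs.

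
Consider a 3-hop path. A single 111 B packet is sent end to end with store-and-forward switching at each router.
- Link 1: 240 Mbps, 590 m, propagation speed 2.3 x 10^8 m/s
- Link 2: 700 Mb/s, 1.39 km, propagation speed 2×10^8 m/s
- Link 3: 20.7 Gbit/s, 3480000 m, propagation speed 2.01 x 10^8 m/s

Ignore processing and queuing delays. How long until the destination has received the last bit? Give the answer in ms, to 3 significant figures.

17.3 ms

L = 111 × 8 = 888 bits.
Transmission delays (L/R per hop): 0.0037, 0.00126857, 4.28986e-05 ms; sum = 0.00501147 ms.
Propagation delays (d/s per hop): 0.00256522, 0.00695, 17.3134 ms; sum = 17.3229 ms.
End-to-end = 17.3 ms.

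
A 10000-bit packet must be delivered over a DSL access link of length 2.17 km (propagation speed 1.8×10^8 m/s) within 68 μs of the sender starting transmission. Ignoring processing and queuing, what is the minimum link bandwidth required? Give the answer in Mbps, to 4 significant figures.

Propagation delay = 2170 / 180000000 = 12.0556 μs.
Transmission budget = 68 − 12.0556 = 55.9444 μs.
R ≥ L / t_tx = 10000 bits / 5.59444e-05 s = 178.7 Mbps.

178.7 Mbps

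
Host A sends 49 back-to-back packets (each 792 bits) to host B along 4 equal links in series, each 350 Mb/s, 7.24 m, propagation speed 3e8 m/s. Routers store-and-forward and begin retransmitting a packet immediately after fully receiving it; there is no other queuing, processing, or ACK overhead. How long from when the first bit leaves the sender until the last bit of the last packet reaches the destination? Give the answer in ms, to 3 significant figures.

0.118 ms

Per-hop transmission t_tx = L/R = 792/350000000 = 0.00226286 ms.
Per-hop propagation t_prop = 7.24/300000000 = 2.41333e-05 ms.
Pipeline fill: first packet needs 4·t_tx to clear all hops; remaining 48 packets each add one t_tx.
Total = (4+49-1)·t_tx + 4·t_prop = 52·0.00226286 + 4·2.41333e-05 = 0.118 ms.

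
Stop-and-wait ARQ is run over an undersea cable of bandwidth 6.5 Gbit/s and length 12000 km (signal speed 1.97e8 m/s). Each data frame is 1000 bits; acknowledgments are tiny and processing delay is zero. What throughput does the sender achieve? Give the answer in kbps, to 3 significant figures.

t_tx = L/R = 1000/6500000000 = 1.53846e-07 s.
t_prop = 12000000/197000000 = 0.0609137 s; RTT = 0.121827 s.
Cycle = t_tx + RTT = 0.121828 s.
Throughput = L / cycle = 1000 / 0.121828 = 8.21 kbps.

8.21 kbps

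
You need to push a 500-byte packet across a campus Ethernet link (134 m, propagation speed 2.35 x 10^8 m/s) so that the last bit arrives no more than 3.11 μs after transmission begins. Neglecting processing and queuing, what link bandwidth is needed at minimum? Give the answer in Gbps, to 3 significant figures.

1.57 Gbps

L = 4000 bits.
Propagation delay = 134 / 235000000 = 0.570213 μs.
Transmission budget = 3.11 − 0.570213 = 2.53979 μs.
R ≥ L / t_tx = 4000 bits / 2.53979e-06 s = 1.57 Gbps.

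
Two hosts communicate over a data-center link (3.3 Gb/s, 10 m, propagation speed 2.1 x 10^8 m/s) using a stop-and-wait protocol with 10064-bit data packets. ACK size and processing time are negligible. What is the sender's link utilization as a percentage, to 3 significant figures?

t_tx = L/R = 10064/3300000000 = 3.0497e-06 s.
t_prop = 10/210000000 = 4.7619e-08 s; RTT = 9.52381e-08 s.
Cycle = t_tx + RTT = 3.14494e-06 s.
Utilization = t_tx / cycle = 3.0497e-06/3.14494e-06 = 97.0 %.

97.0 %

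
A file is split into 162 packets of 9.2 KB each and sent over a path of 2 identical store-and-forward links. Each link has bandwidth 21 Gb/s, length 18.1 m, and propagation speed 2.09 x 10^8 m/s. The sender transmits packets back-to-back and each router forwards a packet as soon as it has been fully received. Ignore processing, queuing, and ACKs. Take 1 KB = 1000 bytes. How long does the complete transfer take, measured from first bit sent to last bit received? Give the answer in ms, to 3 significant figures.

0.571 ms

Per-hop transmission t_tx = L/R = 73600/21000000000 = 0.00350476 ms.
Per-hop propagation t_prop = 18.1/209000000 = 8.66029e-05 ms.
Pipeline fill: first packet needs 2·t_tx to clear all hops; remaining 161 packets each add one t_tx.
Total = (2+162-1)·t_tx + 2·t_prop = 163·0.00350476 + 2·8.66029e-05 = 0.571 ms.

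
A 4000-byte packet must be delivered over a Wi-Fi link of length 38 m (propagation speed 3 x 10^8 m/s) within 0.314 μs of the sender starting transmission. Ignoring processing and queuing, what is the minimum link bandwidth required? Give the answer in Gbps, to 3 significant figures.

L = 32000 bits.
Propagation delay = 38 / 300000000 = 0.126667 μs.
Transmission budget = 0.314 − 0.126667 = 0.187333 μs.
R ≥ L / t_tx = 32000 bits / 1.87333e-07 s = 171 Gbps.

171 Gbps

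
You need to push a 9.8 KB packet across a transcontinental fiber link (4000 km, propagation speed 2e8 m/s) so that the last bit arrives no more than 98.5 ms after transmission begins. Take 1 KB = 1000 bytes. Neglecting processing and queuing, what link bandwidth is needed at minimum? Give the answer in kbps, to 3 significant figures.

999 kbps

L = 78400 bits.
Propagation delay = 4000000 / 200000000 = 20 ms.
Transmission budget = 98.5 − 20 = 78.5 ms.
R ≥ L / t_tx = 78400 bits / 0.0785 s = 999 kbps.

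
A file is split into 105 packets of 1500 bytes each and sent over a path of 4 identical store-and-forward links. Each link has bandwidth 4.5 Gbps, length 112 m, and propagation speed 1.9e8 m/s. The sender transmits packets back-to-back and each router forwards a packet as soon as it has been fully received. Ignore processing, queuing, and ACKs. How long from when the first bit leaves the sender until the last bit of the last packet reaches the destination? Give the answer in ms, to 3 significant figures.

0.290 ms

Per-hop transmission t_tx = L/R = 12000/4500000000 = 0.00266667 ms.
Per-hop propagation t_prop = 112/190000000 = 0.000589474 ms.
Pipeline fill: first packet needs 4·t_tx to clear all hops; remaining 104 packets each add one t_tx.
Total = (4+105-1)·t_tx + 4·t_prop = 108·0.00266667 + 4·0.000589474 = 0.290 ms.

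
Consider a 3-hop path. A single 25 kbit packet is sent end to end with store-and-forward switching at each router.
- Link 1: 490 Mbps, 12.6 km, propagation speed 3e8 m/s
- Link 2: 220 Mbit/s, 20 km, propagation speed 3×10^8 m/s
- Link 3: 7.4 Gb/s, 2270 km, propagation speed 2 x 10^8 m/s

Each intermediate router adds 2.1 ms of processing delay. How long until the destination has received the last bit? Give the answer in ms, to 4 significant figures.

L = 25000 bits.
Transmission delays (L/R per hop): 0.0510204, 0.113636, 0.00337838 ms; sum = 0.168035 ms.
Propagation delays (d/s per hop): 0.042, 0.0666667, 11.35 ms; sum = 11.4587 ms.
Processing at 2 router(s): 2 × 2.1 ms = 4.2 ms.
End-to-end = 15.83 ms.

15.83 ms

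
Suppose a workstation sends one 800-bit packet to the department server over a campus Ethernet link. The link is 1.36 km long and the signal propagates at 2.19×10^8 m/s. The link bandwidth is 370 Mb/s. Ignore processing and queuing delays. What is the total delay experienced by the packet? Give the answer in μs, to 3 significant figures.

Transmission delay = L/R = 800 / 370000000 = 2.16216 μs.
Propagation delay = d/s = 1360 m / 219000000 m/s = 6.21005 μs.
Total = 8.37 μs.

8.37 μs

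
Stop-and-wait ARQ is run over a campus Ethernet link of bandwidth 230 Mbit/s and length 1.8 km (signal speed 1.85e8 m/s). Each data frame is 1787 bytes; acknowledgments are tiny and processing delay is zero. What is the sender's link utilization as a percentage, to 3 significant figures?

t_tx = L/R = 14296/230000000 = 6.21565e-05 s.
t_prop = 1800/185000000 = 9.72973e-06 s; RTT = 1.94595e-05 s.
Cycle = t_tx + RTT = 8.1616e-05 s.
Utilization = t_tx / cycle = 6.21565e-05/8.1616e-05 = 76.2 %.

76.2 %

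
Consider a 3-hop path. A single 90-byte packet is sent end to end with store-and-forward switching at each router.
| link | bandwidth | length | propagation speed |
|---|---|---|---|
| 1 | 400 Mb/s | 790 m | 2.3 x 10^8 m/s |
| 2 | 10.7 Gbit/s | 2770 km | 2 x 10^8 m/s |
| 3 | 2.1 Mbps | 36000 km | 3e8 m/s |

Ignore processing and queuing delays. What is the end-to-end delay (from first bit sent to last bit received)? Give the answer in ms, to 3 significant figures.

L = 90 × 8 = 720 bits.
Transmission delays (L/R per hop): 0.0018, 6.72897e-05, 0.342857 ms; sum = 0.344724 ms.
Propagation delays (d/s per hop): 0.00343478, 13.85, 120 ms; sum = 133.853 ms.
End-to-end = 134 ms.

134 ms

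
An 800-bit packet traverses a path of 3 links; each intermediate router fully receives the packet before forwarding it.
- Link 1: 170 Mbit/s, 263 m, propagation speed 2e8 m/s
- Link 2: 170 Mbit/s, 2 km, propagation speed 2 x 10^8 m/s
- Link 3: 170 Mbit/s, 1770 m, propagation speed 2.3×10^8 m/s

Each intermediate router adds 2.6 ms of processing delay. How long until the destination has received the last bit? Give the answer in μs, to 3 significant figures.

Transmission delay per hop = L/R = 800/170000000 = 4.70588 μs; 3 hops → 14.1176 μs.
Propagation delays (d/s per hop): 1.315, 10, 7.69565 μs; sum = 19.0107 μs.
Processing at 2 router(s): 2 × 2.6 ms = 5200 μs.
End-to-end = 5230 μs.

5230 μs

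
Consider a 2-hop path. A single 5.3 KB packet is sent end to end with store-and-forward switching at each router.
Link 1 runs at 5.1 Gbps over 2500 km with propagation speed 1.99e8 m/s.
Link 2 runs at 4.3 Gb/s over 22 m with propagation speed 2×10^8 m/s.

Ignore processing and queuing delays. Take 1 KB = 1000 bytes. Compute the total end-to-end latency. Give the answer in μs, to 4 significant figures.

L = 42400 bits.
Transmission delays (L/R per hop): 8.31373, 9.86047 μs; sum = 18.1742 μs.
Propagation delays (d/s per hop): 12562.8, 0.11 μs; sum = 12562.9 μs.
End-to-end = 12580 μs.

12580 μs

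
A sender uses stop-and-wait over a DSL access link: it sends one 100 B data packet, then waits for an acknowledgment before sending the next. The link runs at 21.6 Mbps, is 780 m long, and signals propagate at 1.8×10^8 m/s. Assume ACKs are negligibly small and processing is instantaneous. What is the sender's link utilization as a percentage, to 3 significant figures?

81.0 %

t_tx = L/R = 800/21600000 = 3.7037e-05 s.
t_prop = 780/180000000 = 4.33333e-06 s; RTT = 8.66667e-06 s.
Cycle = t_tx + RTT = 4.57037e-05 s.
Utilization = t_tx / cycle = 3.7037e-05/4.57037e-05 = 81.0 %.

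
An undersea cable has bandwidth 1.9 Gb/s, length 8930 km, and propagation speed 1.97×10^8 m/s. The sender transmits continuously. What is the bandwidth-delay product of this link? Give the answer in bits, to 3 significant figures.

Propagation delay = 8930000 / 197000000 = 0.0453299 s.
BDP = R × t_prop = 1900000000 × 0.0453299 = 86126900 bits.

86100000 bits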